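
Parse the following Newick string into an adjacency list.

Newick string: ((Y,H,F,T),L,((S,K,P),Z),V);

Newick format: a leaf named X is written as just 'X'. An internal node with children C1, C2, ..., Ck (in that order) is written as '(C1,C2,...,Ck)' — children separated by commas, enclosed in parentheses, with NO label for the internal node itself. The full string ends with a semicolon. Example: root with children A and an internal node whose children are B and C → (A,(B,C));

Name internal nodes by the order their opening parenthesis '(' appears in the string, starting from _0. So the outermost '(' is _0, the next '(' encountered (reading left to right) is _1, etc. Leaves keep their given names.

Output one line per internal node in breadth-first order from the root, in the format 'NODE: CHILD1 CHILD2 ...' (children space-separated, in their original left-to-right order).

Answer: _0: _1 L _2 V
_1: Y H F T
_2: _3 Z
_3: S K P

Derivation:
Input: ((Y,H,F,T),L,((S,K,P),Z),V);
Scanning left-to-right, naming '(' by encounter order:
  pos 0: '(' -> open internal node _0 (depth 1)
  pos 1: '(' -> open internal node _1 (depth 2)
  pos 9: ')' -> close internal node _1 (now at depth 1)
  pos 13: '(' -> open internal node _2 (depth 2)
  pos 14: '(' -> open internal node _3 (depth 3)
  pos 20: ')' -> close internal node _3 (now at depth 2)
  pos 23: ')' -> close internal node _2 (now at depth 1)
  pos 26: ')' -> close internal node _0 (now at depth 0)
Total internal nodes: 4
BFS adjacency from root:
  _0: _1 L _2 V
  _1: Y H F T
  _2: _3 Z
  _3: S K P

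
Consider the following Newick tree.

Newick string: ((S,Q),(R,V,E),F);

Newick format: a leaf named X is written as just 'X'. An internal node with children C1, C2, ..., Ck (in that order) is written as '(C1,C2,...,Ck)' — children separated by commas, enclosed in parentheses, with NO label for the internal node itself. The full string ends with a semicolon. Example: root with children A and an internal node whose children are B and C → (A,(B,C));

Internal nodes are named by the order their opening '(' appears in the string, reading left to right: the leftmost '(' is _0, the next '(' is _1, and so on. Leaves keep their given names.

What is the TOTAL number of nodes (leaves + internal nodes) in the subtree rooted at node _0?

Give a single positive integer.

Answer: 9

Derivation:
Newick: ((S,Q),(R,V,E),F);
Locate _0: it is the '(' at position 0 (the 1st '(' reading left to right).
Query: subtree rooted at _0
_0: subtree_size = 1 + 8
  _1: subtree_size = 1 + 2
    S: subtree_size = 1 + 0
    Q: subtree_size = 1 + 0
  _2: subtree_size = 1 + 3
    R: subtree_size = 1 + 0
    V: subtree_size = 1 + 0
    E: subtree_size = 1 + 0
  F: subtree_size = 1 + 0
Total subtree size of _0: 9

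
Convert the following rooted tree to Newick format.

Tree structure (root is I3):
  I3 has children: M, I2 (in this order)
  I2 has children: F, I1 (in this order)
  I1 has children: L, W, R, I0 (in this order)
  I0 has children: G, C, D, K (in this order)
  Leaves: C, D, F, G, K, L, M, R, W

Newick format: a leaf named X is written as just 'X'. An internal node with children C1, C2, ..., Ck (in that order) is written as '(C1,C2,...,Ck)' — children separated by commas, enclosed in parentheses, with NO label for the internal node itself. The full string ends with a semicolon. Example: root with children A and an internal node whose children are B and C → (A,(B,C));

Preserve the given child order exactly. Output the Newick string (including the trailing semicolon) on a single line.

internal I3 with children ['M', 'I2']
  leaf 'M' → 'M'
  internal I2 with children ['F', 'I1']
    leaf 'F' → 'F'
    internal I1 with children ['L', 'W', 'R', 'I0']
      leaf 'L' → 'L'
      leaf 'W' → 'W'
      leaf 'R' → 'R'
      internal I0 with children ['G', 'C', 'D', 'K']
        leaf 'G' → 'G'
        leaf 'C' → 'C'
        leaf 'D' → 'D'
        leaf 'K' → 'K'
      → '(G,C,D,K)'
    → '(L,W,R,(G,C,D,K))'
  → '(F,(L,W,R,(G,C,D,K)))'
→ '(M,(F,(L,W,R,(G,C,D,K))))'
Final: (M,(F,(L,W,R,(G,C,D,K))));

Answer: (M,(F,(L,W,R,(G,C,D,K))));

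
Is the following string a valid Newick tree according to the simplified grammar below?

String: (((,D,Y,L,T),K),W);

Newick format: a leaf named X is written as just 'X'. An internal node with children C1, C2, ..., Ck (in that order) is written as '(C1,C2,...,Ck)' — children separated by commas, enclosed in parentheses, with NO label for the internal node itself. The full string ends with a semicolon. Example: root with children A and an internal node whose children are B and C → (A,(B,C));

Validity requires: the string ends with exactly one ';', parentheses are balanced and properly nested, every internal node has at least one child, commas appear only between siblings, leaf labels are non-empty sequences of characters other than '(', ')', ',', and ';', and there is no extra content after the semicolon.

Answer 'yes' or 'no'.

Answer: no

Derivation:
Input: (((,D,Y,L,T),K),W);
Paren balance: 3 '(' vs 3 ')' OK
Ends with single ';': True
Full parse: FAILS (empty leaf label at pos 3)
Valid: False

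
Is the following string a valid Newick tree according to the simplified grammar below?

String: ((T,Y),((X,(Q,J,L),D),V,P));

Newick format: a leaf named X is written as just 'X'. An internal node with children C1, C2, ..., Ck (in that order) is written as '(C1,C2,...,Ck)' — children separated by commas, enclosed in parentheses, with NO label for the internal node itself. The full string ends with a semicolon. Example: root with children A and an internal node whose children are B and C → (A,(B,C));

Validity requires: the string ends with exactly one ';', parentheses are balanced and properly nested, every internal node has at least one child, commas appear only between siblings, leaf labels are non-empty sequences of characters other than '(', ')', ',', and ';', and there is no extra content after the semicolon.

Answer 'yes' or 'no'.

Input: ((T,Y),((X,(Q,J,L),D),V,P));
Paren balance: 5 '(' vs 5 ')' OK
Ends with single ';': True
Full parse: OK
Valid: True

Answer: yes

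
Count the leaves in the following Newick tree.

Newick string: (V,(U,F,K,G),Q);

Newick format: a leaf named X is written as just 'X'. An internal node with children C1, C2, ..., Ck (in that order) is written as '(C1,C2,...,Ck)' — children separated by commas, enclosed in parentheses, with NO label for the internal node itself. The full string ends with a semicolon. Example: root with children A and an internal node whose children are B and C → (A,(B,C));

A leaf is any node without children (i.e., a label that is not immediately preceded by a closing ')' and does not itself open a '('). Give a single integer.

Answer: 6

Derivation:
Newick: (V,(U,F,K,G),Q);
Scan left-to-right; a leaf is any maximal label run not followed by '(':
  pos 1: leaf 'V' → count = 1
  pos 4: leaf 'U' → count = 2
  pos 6: leaf 'F' → count = 3
  pos 8: leaf 'K' → count = 4
  pos 10: leaf 'G' → count = 5
  pos 13: leaf 'Q' → count = 6
Total leaves: 6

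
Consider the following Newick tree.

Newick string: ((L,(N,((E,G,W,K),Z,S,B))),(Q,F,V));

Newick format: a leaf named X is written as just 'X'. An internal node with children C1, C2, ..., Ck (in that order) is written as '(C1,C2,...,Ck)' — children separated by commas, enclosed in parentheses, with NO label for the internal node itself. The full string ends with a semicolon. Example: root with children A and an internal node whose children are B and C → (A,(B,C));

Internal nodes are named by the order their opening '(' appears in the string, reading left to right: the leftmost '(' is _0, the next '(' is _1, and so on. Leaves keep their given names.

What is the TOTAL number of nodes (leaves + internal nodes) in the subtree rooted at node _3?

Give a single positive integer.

Newick: ((L,(N,((E,G,W,K),Z,S,B))),(Q,F,V));
Locate _3: it is the '(' at position 7 (the 4th '(' reading left to right).
Query: subtree rooted at _3
_3: subtree_size = 1 + 8
  _4: subtree_size = 1 + 4
    E: subtree_size = 1 + 0
    G: subtree_size = 1 + 0
    W: subtree_size = 1 + 0
    K: subtree_size = 1 + 0
  Z: subtree_size = 1 + 0
  S: subtree_size = 1 + 0
  B: subtree_size = 1 + 0
Total subtree size of _3: 9

Answer: 9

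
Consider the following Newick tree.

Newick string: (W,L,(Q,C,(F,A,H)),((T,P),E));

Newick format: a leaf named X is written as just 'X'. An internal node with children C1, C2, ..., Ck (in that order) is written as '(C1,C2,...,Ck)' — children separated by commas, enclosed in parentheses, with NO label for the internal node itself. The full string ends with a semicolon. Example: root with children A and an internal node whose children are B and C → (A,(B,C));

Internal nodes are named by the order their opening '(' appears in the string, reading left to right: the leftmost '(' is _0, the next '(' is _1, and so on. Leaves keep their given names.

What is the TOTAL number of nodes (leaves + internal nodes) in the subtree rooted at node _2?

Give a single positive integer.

Newick: (W,L,(Q,C,(F,A,H)),((T,P),E));
Locate _2: it is the '(' at position 10 (the 3rd '(' reading left to right).
Query: subtree rooted at _2
_2: subtree_size = 1 + 3
  F: subtree_size = 1 + 0
  A: subtree_size = 1 + 0
  H: subtree_size = 1 + 0
Total subtree size of _2: 4

Answer: 4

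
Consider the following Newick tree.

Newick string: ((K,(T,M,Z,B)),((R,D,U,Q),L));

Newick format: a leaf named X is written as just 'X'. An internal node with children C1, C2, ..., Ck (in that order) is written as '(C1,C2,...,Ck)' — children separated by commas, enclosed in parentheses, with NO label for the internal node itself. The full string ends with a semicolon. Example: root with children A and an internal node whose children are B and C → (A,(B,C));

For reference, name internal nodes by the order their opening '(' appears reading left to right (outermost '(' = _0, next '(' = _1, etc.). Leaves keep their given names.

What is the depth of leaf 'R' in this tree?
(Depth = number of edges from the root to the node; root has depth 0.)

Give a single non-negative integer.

Newick: ((K,(T,M,Z,B)),((R,D,U,Q),L));
Naming internals by '(' encounter order: outermost '(' = _0, next = _1, ...
Query node: R
Path from root: _0 -> _3 -> _4 -> R
Depth of R: 3 (number of edges from root)

Answer: 3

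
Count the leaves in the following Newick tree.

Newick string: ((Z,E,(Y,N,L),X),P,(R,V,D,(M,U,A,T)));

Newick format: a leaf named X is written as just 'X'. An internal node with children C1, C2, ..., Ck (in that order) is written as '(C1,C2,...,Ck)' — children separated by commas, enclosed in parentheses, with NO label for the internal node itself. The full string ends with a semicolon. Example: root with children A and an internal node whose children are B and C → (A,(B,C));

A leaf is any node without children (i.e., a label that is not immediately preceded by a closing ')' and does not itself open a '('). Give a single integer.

Newick: ((Z,E,(Y,N,L),X),P,(R,V,D,(M,U,A,T)));
Scan left-to-right; a leaf is any maximal label run not followed by '(':
  pos 2: leaf 'Z' → count = 1
  pos 4: leaf 'E' → count = 2
  pos 7: leaf 'Y' → count = 3
  pos 9: leaf 'N' → count = 4
  pos 11: leaf 'L' → count = 5
  pos 14: leaf 'X' → count = 6
  pos 17: leaf 'P' → count = 7
  pos 20: leaf 'R' → count = 8
  pos 22: leaf 'V' → count = 9
  pos 24: leaf 'D' → count = 10
  pos 27: leaf 'M' → count = 11
  pos 29: leaf 'U' → count = 12
  pos 31: leaf 'A' → count = 13
  pos 33: leaf 'T' → count = 14
Total leaves: 14

Answer: 14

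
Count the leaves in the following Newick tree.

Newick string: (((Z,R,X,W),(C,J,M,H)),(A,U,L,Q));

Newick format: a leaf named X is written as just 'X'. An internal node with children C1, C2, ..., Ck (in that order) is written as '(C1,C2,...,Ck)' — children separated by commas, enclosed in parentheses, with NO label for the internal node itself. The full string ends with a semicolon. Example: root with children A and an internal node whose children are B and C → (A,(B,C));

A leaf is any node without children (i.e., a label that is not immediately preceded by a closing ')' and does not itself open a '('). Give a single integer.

Answer: 12

Derivation:
Newick: (((Z,R,X,W),(C,J,M,H)),(A,U,L,Q));
Scan left-to-right; a leaf is any maximal label run not followed by '(':
  pos 3: leaf 'Z' → count = 1
  pos 5: leaf 'R' → count = 2
  pos 7: leaf 'X' → count = 3
  pos 9: leaf 'W' → count = 4
  pos 13: leaf 'C' → count = 5
  pos 15: leaf 'J' → count = 6
  pos 17: leaf 'M' → count = 7
  pos 19: leaf 'H' → count = 8
  pos 24: leaf 'A' → count = 9
  pos 26: leaf 'U' → count = 10
  pos 28: leaf 'L' → count = 11
  pos 30: leaf 'Q' → count = 12
Total leaves: 12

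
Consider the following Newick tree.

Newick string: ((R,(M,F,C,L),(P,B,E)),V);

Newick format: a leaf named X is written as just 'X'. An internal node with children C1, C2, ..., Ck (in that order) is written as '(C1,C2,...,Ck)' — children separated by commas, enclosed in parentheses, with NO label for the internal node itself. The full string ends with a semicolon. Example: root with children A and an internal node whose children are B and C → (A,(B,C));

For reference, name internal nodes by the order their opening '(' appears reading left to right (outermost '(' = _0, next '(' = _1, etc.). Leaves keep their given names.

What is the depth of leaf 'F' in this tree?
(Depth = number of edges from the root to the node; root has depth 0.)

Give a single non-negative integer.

Newick: ((R,(M,F,C,L),(P,B,E)),V);
Naming internals by '(' encounter order: outermost '(' = _0, next = _1, ...
Query node: F
Path from root: _0 -> _1 -> _2 -> F
Depth of F: 3 (number of edges from root)

Answer: 3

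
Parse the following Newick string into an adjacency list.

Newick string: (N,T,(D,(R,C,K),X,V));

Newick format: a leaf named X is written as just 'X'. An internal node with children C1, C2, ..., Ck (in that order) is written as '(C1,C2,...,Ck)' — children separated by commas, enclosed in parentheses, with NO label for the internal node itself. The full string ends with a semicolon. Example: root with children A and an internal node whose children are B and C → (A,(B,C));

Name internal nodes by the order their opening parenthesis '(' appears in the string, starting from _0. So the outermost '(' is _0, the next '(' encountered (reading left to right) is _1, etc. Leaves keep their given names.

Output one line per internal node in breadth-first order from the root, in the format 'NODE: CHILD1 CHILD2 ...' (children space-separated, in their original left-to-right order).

Input: (N,T,(D,(R,C,K),X,V));
Scanning left-to-right, naming '(' by encounter order:
  pos 0: '(' -> open internal node _0 (depth 1)
  pos 5: '(' -> open internal node _1 (depth 2)
  pos 8: '(' -> open internal node _2 (depth 3)
  pos 14: ')' -> close internal node _2 (now at depth 2)
  pos 19: ')' -> close internal node _1 (now at depth 1)
  pos 20: ')' -> close internal node _0 (now at depth 0)
Total internal nodes: 3
BFS adjacency from root:
  _0: N T _1
  _1: D _2 X V
  _2: R C K

Answer: _0: N T _1
_1: D _2 X V
_2: R C K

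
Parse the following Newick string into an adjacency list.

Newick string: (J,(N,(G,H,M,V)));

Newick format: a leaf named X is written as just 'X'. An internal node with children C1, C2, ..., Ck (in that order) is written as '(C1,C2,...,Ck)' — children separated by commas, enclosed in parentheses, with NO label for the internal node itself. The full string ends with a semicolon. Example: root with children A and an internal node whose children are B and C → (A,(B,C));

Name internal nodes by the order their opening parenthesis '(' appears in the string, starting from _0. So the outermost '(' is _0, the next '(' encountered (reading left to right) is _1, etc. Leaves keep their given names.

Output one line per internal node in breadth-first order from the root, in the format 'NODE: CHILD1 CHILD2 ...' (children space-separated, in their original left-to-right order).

Answer: _0: J _1
_1: N _2
_2: G H M V

Derivation:
Input: (J,(N,(G,H,M,V)));
Scanning left-to-right, naming '(' by encounter order:
  pos 0: '(' -> open internal node _0 (depth 1)
  pos 3: '(' -> open internal node _1 (depth 2)
  pos 6: '(' -> open internal node _2 (depth 3)
  pos 14: ')' -> close internal node _2 (now at depth 2)
  pos 15: ')' -> close internal node _1 (now at depth 1)
  pos 16: ')' -> close internal node _0 (now at depth 0)
Total internal nodes: 3
BFS adjacency from root:
  _0: J _1
  _1: N _2
  _2: G H M V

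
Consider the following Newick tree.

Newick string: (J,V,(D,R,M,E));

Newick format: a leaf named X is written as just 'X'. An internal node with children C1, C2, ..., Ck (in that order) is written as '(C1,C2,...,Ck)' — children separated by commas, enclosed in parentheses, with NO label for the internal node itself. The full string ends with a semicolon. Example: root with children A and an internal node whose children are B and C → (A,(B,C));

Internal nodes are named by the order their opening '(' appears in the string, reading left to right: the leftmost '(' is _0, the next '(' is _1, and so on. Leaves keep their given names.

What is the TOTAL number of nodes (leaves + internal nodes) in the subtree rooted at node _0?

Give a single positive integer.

Newick: (J,V,(D,R,M,E));
Locate _0: it is the '(' at position 0 (the 1st '(' reading left to right).
Query: subtree rooted at _0
_0: subtree_size = 1 + 7
  J: subtree_size = 1 + 0
  V: subtree_size = 1 + 0
  _1: subtree_size = 1 + 4
    D: subtree_size = 1 + 0
    R: subtree_size = 1 + 0
    M: subtree_size = 1 + 0
    E: subtree_size = 1 + 0
Total subtree size of _0: 8

Answer: 8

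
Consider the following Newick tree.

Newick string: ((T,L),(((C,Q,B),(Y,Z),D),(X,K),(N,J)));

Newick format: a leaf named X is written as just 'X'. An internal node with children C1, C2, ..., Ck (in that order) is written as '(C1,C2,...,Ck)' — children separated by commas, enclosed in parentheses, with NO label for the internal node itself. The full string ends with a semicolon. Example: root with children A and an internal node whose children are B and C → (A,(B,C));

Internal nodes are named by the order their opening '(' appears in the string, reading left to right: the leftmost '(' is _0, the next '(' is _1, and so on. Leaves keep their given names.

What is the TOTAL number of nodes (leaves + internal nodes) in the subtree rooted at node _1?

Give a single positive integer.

Answer: 3

Derivation:
Newick: ((T,L),(((C,Q,B),(Y,Z),D),(X,K),(N,J)));
Locate _1: it is the '(' at position 1 (the 2nd '(' reading left to right).
Query: subtree rooted at _1
_1: subtree_size = 1 + 2
  T: subtree_size = 1 + 0
  L: subtree_size = 1 + 0
Total subtree size of _1: 3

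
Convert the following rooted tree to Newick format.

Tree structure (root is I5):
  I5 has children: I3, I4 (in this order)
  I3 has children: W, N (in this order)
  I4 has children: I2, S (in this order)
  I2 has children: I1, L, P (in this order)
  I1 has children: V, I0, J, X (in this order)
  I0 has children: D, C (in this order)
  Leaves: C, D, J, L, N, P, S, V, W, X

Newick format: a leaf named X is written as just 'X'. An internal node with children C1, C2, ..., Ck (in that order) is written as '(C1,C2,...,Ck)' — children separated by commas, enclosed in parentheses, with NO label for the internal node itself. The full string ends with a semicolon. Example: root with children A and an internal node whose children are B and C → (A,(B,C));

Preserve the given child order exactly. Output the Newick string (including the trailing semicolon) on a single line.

internal I5 with children ['I3', 'I4']
  internal I3 with children ['W', 'N']
    leaf 'W' → 'W'
    leaf 'N' → 'N'
  → '(W,N)'
  internal I4 with children ['I2', 'S']
    internal I2 with children ['I1', 'L', 'P']
      internal I1 with children ['V', 'I0', 'J', 'X']
        leaf 'V' → 'V'
        internal I0 with children ['D', 'C']
          leaf 'D' → 'D'
          leaf 'C' → 'C'
        → '(D,C)'
        leaf 'J' → 'J'
        leaf 'X' → 'X'
      → '(V,(D,C),J,X)'
      leaf 'L' → 'L'
      leaf 'P' → 'P'
    → '((V,(D,C),J,X),L,P)'
    leaf 'S' → 'S'
  → '(((V,(D,C),J,X),L,P),S)'
→ '((W,N),(((V,(D,C),J,X),L,P),S))'
Final: ((W,N),(((V,(D,C),J,X),L,P),S));

Answer: ((W,N),(((V,(D,C),J,X),L,P),S));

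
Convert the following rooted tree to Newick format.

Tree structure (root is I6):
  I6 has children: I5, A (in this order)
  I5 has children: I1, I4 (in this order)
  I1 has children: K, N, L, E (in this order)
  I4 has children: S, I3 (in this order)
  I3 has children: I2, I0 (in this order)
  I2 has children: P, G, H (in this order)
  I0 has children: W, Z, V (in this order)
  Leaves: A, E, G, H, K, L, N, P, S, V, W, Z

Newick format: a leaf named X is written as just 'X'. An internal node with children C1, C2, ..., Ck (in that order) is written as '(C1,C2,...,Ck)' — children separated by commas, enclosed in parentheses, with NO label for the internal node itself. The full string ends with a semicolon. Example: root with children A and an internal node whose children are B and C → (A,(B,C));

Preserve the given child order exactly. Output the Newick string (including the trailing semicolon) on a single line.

Answer: (((K,N,L,E),(S,((P,G,H),(W,Z,V)))),A);

Derivation:
internal I6 with children ['I5', 'A']
  internal I5 with children ['I1', 'I4']
    internal I1 with children ['K', 'N', 'L', 'E']
      leaf 'K' → 'K'
      leaf 'N' → 'N'
      leaf 'L' → 'L'
      leaf 'E' → 'E'
    → '(K,N,L,E)'
    internal I4 with children ['S', 'I3']
      leaf 'S' → 'S'
      internal I3 with children ['I2', 'I0']
        internal I2 with children ['P', 'G', 'H']
          leaf 'P' → 'P'
          leaf 'G' → 'G'
          leaf 'H' → 'H'
        → '(P,G,H)'
        internal I0 with children ['W', 'Z', 'V']
          leaf 'W' → 'W'
          leaf 'Z' → 'Z'
          leaf 'V' → 'V'
        → '(W,Z,V)'
      → '((P,G,H),(W,Z,V))'
    → '(S,((P,G,H),(W,Z,V)))'
  → '((K,N,L,E),(S,((P,G,H),(W,Z,V))))'
  leaf 'A' → 'A'
→ '(((K,N,L,E),(S,((P,G,H),(W,Z,V)))),A)'
Final: (((K,N,L,E),(S,((P,G,H),(W,Z,V)))),A);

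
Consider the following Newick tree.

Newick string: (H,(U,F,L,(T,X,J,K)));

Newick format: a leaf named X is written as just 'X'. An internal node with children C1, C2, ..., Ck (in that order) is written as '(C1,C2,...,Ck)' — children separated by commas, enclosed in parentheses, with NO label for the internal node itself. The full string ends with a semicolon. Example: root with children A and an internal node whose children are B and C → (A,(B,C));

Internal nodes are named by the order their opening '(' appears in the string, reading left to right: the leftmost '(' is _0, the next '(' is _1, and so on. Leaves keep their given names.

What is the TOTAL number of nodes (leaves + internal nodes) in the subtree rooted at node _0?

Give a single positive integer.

Answer: 11

Derivation:
Newick: (H,(U,F,L,(T,X,J,K)));
Locate _0: it is the '(' at position 0 (the 1st '(' reading left to right).
Query: subtree rooted at _0
_0: subtree_size = 1 + 10
  H: subtree_size = 1 + 0
  _1: subtree_size = 1 + 8
    U: subtree_size = 1 + 0
    F: subtree_size = 1 + 0
    L: subtree_size = 1 + 0
    _2: subtree_size = 1 + 4
      T: subtree_size = 1 + 0
      X: subtree_size = 1 + 0
      J: subtree_size = 1 + 0
      K: subtree_size = 1 + 0
Total subtree size of _0: 11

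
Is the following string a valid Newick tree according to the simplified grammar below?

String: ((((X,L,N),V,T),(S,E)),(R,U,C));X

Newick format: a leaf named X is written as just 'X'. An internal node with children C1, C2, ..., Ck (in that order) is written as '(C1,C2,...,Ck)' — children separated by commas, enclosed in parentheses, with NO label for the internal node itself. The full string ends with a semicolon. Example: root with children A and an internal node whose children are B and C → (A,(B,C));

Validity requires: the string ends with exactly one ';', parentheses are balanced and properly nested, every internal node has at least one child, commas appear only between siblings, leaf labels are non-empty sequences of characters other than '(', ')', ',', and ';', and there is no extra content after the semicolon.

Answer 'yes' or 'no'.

Answer: no

Derivation:
Input: ((((X,L,N),V,T),(S,E)),(R,U,C));X
Paren balance: 6 '(' vs 6 ')' OK
Ends with single ';': False
Full parse: FAILS (must end with ;)
Valid: False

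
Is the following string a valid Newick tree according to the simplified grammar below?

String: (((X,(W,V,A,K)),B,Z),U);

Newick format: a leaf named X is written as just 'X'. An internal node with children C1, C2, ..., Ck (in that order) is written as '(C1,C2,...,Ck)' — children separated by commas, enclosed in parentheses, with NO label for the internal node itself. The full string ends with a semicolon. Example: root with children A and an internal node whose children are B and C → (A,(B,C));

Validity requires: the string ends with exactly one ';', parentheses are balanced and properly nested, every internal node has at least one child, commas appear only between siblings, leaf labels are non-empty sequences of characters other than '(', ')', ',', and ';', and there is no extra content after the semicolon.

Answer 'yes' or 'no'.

Input: (((X,(W,V,A,K)),B,Z),U);
Paren balance: 4 '(' vs 4 ')' OK
Ends with single ';': True
Full parse: OK
Valid: True

Answer: yes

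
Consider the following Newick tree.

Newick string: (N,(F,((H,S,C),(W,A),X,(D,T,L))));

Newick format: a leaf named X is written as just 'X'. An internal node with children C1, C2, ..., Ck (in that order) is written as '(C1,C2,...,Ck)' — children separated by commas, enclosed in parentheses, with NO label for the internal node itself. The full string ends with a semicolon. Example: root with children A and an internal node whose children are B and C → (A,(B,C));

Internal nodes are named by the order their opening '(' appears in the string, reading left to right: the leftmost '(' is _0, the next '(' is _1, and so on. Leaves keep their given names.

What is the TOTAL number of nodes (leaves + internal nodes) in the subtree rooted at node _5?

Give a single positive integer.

Newick: (N,(F,((H,S,C),(W,A),X,(D,T,L))));
Locate _5: it is the '(' at position 23 (the 6th '(' reading left to right).
Query: subtree rooted at _5
_5: subtree_size = 1 + 3
  D: subtree_size = 1 + 0
  T: subtree_size = 1 + 0
  L: subtree_size = 1 + 0
Total subtree size of _5: 4

Answer: 4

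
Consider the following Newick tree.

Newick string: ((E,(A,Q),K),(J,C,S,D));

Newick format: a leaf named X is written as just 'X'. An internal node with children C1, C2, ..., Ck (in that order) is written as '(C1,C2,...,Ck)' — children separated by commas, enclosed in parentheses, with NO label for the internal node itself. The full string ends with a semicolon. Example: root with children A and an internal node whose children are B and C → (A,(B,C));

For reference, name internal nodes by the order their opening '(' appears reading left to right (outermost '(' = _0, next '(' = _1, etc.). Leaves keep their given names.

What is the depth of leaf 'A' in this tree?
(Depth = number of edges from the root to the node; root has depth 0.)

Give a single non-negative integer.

Answer: 3

Derivation:
Newick: ((E,(A,Q),K),(J,C,S,D));
Naming internals by '(' encounter order: outermost '(' = _0, next = _1, ...
Query node: A
Path from root: _0 -> _1 -> _2 -> A
Depth of A: 3 (number of edges from root)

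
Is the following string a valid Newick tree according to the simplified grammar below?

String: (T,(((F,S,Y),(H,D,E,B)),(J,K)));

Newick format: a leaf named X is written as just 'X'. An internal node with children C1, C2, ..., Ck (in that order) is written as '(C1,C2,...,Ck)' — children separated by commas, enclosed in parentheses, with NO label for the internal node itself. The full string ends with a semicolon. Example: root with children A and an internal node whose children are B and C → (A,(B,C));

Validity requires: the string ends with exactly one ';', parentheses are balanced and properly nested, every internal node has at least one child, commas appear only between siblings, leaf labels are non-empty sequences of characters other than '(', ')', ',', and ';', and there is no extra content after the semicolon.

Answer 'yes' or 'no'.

Answer: yes

Derivation:
Input: (T,(((F,S,Y),(H,D,E,B)),(J,K)));
Paren balance: 6 '(' vs 6 ')' OK
Ends with single ';': True
Full parse: OK
Valid: True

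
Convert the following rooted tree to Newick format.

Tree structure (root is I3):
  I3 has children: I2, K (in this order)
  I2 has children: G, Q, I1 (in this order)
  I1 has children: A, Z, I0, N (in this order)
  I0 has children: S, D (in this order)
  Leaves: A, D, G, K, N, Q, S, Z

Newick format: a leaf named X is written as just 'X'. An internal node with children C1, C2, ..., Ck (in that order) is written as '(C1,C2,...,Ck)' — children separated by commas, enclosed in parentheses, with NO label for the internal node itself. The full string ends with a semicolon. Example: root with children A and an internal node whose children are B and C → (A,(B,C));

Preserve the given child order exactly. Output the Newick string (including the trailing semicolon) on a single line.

Answer: ((G,Q,(A,Z,(S,D),N)),K);

Derivation:
internal I3 with children ['I2', 'K']
  internal I2 with children ['G', 'Q', 'I1']
    leaf 'G' → 'G'
    leaf 'Q' → 'Q'
    internal I1 with children ['A', 'Z', 'I0', 'N']
      leaf 'A' → 'A'
      leaf 'Z' → 'Z'
      internal I0 with children ['S', 'D']
        leaf 'S' → 'S'
        leaf 'D' → 'D'
      → '(S,D)'
      leaf 'N' → 'N'
    → '(A,Z,(S,D),N)'
  → '(G,Q,(A,Z,(S,D),N))'
  leaf 'K' → 'K'
→ '((G,Q,(A,Z,(S,D),N)),K)'
Final: ((G,Q,(A,Z,(S,D),N)),K);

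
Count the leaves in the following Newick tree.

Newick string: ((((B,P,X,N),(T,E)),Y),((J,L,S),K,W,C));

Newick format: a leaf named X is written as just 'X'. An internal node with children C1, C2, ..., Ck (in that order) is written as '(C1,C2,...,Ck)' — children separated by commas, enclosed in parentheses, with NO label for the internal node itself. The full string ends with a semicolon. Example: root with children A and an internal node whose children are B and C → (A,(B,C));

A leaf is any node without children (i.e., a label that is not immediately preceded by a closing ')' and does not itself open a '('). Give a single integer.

Newick: ((((B,P,X,N),(T,E)),Y),((J,L,S),K,W,C));
Scan left-to-right; a leaf is any maximal label run not followed by '(':
  pos 4: leaf 'B' → count = 1
  pos 6: leaf 'P' → count = 2
  pos 8: leaf 'X' → count = 3
  pos 10: leaf 'N' → count = 4
  pos 14: leaf 'T' → count = 5
  pos 16: leaf 'E' → count = 6
  pos 20: leaf 'Y' → count = 7
  pos 25: leaf 'J' → count = 8
  pos 27: leaf 'L' → count = 9
  pos 29: leaf 'S' → count = 10
  pos 32: leaf 'K' → count = 11
  pos 34: leaf 'W' → count = 12
  pos 36: leaf 'C' → count = 13
Total leaves: 13

Answer: 13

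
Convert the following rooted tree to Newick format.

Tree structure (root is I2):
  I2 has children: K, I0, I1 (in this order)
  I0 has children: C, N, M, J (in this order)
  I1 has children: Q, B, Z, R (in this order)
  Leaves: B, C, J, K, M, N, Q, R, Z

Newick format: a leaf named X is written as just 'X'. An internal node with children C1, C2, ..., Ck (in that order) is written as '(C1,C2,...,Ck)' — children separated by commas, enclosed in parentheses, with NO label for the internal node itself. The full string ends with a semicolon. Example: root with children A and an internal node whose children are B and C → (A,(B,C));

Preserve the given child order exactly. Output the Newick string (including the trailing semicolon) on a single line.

Answer: (K,(C,N,M,J),(Q,B,Z,R));

Derivation:
internal I2 with children ['K', 'I0', 'I1']
  leaf 'K' → 'K'
  internal I0 with children ['C', 'N', 'M', 'J']
    leaf 'C' → 'C'
    leaf 'N' → 'N'
    leaf 'M' → 'M'
    leaf 'J' → 'J'
  → '(C,N,M,J)'
  internal I1 with children ['Q', 'B', 'Z', 'R']
    leaf 'Q' → 'Q'
    leaf 'B' → 'B'
    leaf 'Z' → 'Z'
    leaf 'R' → 'R'
  → '(Q,B,Z,R)'
→ '(K,(C,N,M,J),(Q,B,Z,R))'
Final: (K,(C,N,M,J),(Q,B,Z,R));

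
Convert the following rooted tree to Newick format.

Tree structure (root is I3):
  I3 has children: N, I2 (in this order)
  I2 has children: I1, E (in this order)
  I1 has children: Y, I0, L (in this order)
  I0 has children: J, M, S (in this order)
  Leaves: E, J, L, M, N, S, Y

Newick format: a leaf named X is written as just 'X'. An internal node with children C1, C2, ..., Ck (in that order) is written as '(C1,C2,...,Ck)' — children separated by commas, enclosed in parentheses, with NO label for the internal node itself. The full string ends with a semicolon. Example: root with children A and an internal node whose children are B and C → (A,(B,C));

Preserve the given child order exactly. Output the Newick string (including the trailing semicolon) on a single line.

Answer: (N,((Y,(J,M,S),L),E));

Derivation:
internal I3 with children ['N', 'I2']
  leaf 'N' → 'N'
  internal I2 with children ['I1', 'E']
    internal I1 with children ['Y', 'I0', 'L']
      leaf 'Y' → 'Y'
      internal I0 with children ['J', 'M', 'S']
        leaf 'J' → 'J'
        leaf 'M' → 'M'
        leaf 'S' → 'S'
      → '(J,M,S)'
      leaf 'L' → 'L'
    → '(Y,(J,M,S),L)'
    leaf 'E' → 'E'
  → '((Y,(J,M,S),L),E)'
→ '(N,((Y,(J,M,S),L),E))'
Final: (N,((Y,(J,M,S),L),E));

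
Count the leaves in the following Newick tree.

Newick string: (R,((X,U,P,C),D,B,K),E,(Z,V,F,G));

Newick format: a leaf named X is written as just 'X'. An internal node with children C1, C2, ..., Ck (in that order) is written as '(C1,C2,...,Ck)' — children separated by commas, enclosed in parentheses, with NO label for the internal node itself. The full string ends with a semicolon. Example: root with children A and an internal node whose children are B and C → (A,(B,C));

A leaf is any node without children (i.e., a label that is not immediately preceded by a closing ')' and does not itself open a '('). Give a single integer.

Answer: 13

Derivation:
Newick: (R,((X,U,P,C),D,B,K),E,(Z,V,F,G));
Scan left-to-right; a leaf is any maximal label run not followed by '(':
  pos 1: leaf 'R' → count = 1
  pos 5: leaf 'X' → count = 2
  pos 7: leaf 'U' → count = 3
  pos 9: leaf 'P' → count = 4
  pos 11: leaf 'C' → count = 5
  pos 14: leaf 'D' → count = 6
  pos 16: leaf 'B' → count = 7
  pos 18: leaf 'K' → count = 8
  pos 21: leaf 'E' → count = 9
  pos 24: leaf 'Z' → count = 10
  pos 26: leaf 'V' → count = 11
  pos 28: leaf 'F' → count = 12
  pos 30: leaf 'G' → count = 13
Total leaves: 13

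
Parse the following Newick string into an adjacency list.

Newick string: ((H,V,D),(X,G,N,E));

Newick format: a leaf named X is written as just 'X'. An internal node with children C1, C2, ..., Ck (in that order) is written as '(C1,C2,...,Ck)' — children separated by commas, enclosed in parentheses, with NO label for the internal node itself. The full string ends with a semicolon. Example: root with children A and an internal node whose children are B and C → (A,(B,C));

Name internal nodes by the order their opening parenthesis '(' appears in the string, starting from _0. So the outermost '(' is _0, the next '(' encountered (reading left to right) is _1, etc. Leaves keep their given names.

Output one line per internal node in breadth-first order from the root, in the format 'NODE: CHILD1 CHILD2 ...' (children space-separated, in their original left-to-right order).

Input: ((H,V,D),(X,G,N,E));
Scanning left-to-right, naming '(' by encounter order:
  pos 0: '(' -> open internal node _0 (depth 1)
  pos 1: '(' -> open internal node _1 (depth 2)
  pos 7: ')' -> close internal node _1 (now at depth 1)
  pos 9: '(' -> open internal node _2 (depth 2)
  pos 17: ')' -> close internal node _2 (now at depth 1)
  pos 18: ')' -> close internal node _0 (now at depth 0)
Total internal nodes: 3
BFS adjacency from root:
  _0: _1 _2
  _1: H V D
  _2: X G N E

Answer: _0: _1 _2
_1: H V D
_2: X G N E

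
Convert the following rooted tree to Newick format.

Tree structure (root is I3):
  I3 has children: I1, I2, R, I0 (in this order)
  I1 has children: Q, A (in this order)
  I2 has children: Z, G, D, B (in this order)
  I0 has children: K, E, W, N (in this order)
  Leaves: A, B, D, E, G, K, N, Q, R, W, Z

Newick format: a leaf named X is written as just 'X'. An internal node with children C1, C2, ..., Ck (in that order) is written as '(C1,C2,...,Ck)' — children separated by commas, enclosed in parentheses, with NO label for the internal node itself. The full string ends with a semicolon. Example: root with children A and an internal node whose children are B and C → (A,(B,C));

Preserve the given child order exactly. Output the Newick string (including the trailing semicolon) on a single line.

internal I3 with children ['I1', 'I2', 'R', 'I0']
  internal I1 with children ['Q', 'A']
    leaf 'Q' → 'Q'
    leaf 'A' → 'A'
  → '(Q,A)'
  internal I2 with children ['Z', 'G', 'D', 'B']
    leaf 'Z' → 'Z'
    leaf 'G' → 'G'
    leaf 'D' → 'D'
    leaf 'B' → 'B'
  → '(Z,G,D,B)'
  leaf 'R' → 'R'
  internal I0 with children ['K', 'E', 'W', 'N']
    leaf 'K' → 'K'
    leaf 'E' → 'E'
    leaf 'W' → 'W'
    leaf 'N' → 'N'
  → '(K,E,W,N)'
→ '((Q,A),(Z,G,D,B),R,(K,E,W,N))'
Final: ((Q,A),(Z,G,D,B),R,(K,E,W,N));

Answer: ((Q,A),(Z,G,D,B),R,(K,E,W,N));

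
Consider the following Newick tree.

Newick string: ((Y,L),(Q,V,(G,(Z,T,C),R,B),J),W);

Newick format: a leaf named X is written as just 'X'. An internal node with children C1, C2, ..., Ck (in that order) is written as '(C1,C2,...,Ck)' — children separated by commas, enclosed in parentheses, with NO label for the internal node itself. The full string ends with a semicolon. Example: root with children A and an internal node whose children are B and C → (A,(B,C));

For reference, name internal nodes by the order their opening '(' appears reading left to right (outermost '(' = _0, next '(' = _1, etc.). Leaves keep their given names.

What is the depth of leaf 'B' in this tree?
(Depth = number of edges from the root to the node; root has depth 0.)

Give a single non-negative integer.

Newick: ((Y,L),(Q,V,(G,(Z,T,C),R,B),J),W);
Naming internals by '(' encounter order: outermost '(' = _0, next = _1, ...
Query node: B
Path from root: _0 -> _2 -> _3 -> B
Depth of B: 3 (number of edges from root)

Answer: 3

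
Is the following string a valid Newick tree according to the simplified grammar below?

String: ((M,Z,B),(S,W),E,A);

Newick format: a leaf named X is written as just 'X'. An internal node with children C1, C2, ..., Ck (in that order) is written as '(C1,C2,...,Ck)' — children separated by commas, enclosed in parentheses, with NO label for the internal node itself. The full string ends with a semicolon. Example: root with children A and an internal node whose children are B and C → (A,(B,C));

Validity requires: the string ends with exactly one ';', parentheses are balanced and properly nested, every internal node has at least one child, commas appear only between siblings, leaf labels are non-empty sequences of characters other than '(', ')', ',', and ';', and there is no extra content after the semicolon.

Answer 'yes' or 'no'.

Answer: yes

Derivation:
Input: ((M,Z,B),(S,W),E,A);
Paren balance: 3 '(' vs 3 ')' OK
Ends with single ';': True
Full parse: OK
Valid: True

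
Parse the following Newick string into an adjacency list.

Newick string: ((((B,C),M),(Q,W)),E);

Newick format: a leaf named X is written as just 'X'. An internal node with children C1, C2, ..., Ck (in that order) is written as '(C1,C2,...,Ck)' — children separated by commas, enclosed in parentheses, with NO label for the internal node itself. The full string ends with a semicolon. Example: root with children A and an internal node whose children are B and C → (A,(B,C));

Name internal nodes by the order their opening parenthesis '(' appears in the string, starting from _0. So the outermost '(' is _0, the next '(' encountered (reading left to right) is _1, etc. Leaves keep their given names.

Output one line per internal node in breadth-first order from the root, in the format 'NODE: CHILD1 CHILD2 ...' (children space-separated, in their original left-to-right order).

Input: ((((B,C),M),(Q,W)),E);
Scanning left-to-right, naming '(' by encounter order:
  pos 0: '(' -> open internal node _0 (depth 1)
  pos 1: '(' -> open internal node _1 (depth 2)
  pos 2: '(' -> open internal node _2 (depth 3)
  pos 3: '(' -> open internal node _3 (depth 4)
  pos 7: ')' -> close internal node _3 (now at depth 3)
  pos 10: ')' -> close internal node _2 (now at depth 2)
  pos 12: '(' -> open internal node _4 (depth 3)
  pos 16: ')' -> close internal node _4 (now at depth 2)
  pos 17: ')' -> close internal node _1 (now at depth 1)
  pos 20: ')' -> close internal node _0 (now at depth 0)
Total internal nodes: 5
BFS adjacency from root:
  _0: _1 E
  _1: _2 _4
  _2: _3 M
  _4: Q W
  _3: B C

Answer: _0: _1 E
_1: _2 _4
_2: _3 M
_4: Q W
_3: B C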